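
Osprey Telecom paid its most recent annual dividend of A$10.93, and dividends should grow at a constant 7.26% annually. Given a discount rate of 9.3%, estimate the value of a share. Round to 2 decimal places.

Gordon growth model: P₀ = D₁/(r − g). D₁ = 10.93 × (1 + 0.0726) = 11.7235.
P₀ = 11.7235 / (0.093 − 0.0726) = 11.7235 / 0.0204 = 574.6823

A$574.68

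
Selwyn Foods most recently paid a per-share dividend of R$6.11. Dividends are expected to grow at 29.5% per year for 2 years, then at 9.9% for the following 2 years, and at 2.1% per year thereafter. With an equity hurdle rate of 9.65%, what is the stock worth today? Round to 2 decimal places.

R$148.62

Three-stage DDM. Project D₁…D_4; terminal Gordon value at t=4 with g = 0.021; discount at r = 0.0965.
D_1 = 7.9124
D_2 = 10.2466
D_3 = 11.2610
D_4 = 12.3759
TV_4 = 12.6358/(0.0965−0.021) = 167.3613
P₀ = Σ Dₜ/(1+r)ᵗ + TV_4/(1+r)^4 = 148.6182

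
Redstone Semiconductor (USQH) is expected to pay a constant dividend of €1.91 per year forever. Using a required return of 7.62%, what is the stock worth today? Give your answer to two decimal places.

Zero-growth DDM (perpetuity): P₀ = D/r = 1.91 / 0.0762 = 25.0656

€25.07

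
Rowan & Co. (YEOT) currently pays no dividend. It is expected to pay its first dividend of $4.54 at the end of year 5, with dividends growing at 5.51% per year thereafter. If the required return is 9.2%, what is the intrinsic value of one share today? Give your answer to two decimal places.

$86.52

Deferred-dividend DDM. At t=4 the remaining stream is a growing perpetuity with first payment D_5 = 4.54.
V_4 = D_5/(r−g) = 4.54/(0.092−0.0551) = 123.0352
P₀ = V_4/(1+r)^4 = 123.0352/(1+0.092)^4 = 86.5245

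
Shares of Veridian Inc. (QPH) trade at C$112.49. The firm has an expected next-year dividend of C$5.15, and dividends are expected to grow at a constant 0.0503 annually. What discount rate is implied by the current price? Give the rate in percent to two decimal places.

Rearranging the constant-growth DDM: r = D₁/P₀ + g.
r = 5.1500 / 112.49 + 0.0503 = 0.04578 + 0.0503 = 0.09608

9.61%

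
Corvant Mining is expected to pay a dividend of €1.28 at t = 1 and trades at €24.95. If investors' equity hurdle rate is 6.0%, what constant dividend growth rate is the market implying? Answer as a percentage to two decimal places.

0.87%

From P₀ = D₁/(r − g), the implied growth is g = r − D₁/P₀.
g = 0.06 − 1.28/24.95 = 0.06 − 0.05130 = 0.00870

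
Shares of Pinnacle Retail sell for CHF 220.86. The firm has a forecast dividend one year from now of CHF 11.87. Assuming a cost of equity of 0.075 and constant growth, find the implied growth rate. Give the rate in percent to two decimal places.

From P₀ = D₁/(r − g), the implied growth is g = r − D₁/P₀.
g = 0.075 − 11.87/220.86 = 0.075 − 0.05374 = 0.02126

2.13%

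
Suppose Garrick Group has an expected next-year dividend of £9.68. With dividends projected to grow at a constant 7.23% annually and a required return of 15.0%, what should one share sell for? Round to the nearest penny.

£124.58

Gordon growth model: P₀ = D₁/(r − g), with D₁ = 9.68 given directly.
P₀ = 9.6800 / (0.15 − 0.0723) = 9.6800 / 0.0777 = 124.5817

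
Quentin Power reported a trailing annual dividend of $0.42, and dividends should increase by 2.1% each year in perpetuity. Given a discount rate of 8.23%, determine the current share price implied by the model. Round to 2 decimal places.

$7.00

Gordon growth model: P₀ = D₁/(r − g). D₁ = 0.42 × (1 + 0.021) = 0.4288.
P₀ = 0.4288 / (0.0823 − 0.021) = 0.4288 / 0.0613 = 6.9954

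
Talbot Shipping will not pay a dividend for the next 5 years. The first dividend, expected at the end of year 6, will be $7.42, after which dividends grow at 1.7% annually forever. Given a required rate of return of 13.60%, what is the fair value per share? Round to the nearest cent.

Deferred-dividend DDM. At t=5 the remaining stream is a growing perpetuity with first payment D_6 = 7.42.
V_5 = D_6/(r−g) = 7.42/(0.136−0.017) = 62.3529
P₀ = V_5/(1+r)^5 = 62.3529/(1+0.136)^5 = 32.9583

$32.96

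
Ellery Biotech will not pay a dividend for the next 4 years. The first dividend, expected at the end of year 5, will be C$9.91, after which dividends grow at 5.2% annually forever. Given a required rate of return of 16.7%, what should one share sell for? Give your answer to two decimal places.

C$46.46

Deferred-dividend DDM. At t=4 the remaining stream is a growing perpetuity with first payment D_5 = 9.91.
V_4 = D_5/(r−g) = 9.91/(0.167−0.052) = 86.1739
P₀ = V_4/(1+r)^4 = 86.1739/(1+0.167)^4 = 46.4614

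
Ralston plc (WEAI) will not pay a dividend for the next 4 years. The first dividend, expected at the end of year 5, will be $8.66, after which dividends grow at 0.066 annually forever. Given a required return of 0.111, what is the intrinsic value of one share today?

$126.31

Deferred-dividend DDM. At t=4 the remaining stream is a growing perpetuity with first payment D_5 = 8.66.
V_4 = D_5/(r−g) = 8.66/(0.111−0.066) = 192.4444
P₀ = V_4/(1+r)^4 = 192.4444/(1+0.111)^4 = 126.3133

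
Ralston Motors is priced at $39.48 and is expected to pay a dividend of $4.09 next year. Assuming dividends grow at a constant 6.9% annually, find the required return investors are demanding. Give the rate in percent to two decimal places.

Rearranging the constant-growth DDM: r = D₁/P₀ + g.
r = 4.0900 / 39.48 + 0.069 = 0.10360 + 0.069 = 0.17260

17.26%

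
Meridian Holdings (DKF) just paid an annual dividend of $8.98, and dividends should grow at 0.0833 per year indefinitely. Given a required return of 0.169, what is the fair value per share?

Gordon growth model: P₀ = D₁/(r − g). D₁ = 8.98 × (1 + 0.0833) = 9.7280.
P₀ = 9.7280 / (0.169 − 0.0833) = 9.7280 / 0.0857 = 113.5126

$113.51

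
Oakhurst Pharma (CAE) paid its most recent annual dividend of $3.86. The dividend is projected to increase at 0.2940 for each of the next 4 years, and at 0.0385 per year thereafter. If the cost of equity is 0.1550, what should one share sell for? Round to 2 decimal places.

$74.89

Two-stage DDM. Project D₁…D_4 at 0.294, terminal growth 0.0385, discount at r = 0.155.
D_1 = 4.9948
D_2 = 6.4633
D_3 = 8.3635
D_4 = 10.8224
Terminal value at t=4: TV = D_5/(r−g) = 11.2391/(0.155−0.0385) = 96.4728
P₀ = 4.9948/(1+0.155)^1 + 6.4633/(1+0.155)^2 + 8.3635/(1+0.155)^3 + 10.8224/(1+0.155)^4 + 96.4728/(1+0.155)^4 = 74.8886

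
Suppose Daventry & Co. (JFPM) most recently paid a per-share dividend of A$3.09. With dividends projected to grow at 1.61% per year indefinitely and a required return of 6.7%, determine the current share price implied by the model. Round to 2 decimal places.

A$61.68

Gordon growth model: P₀ = D₁/(r − g). D₁ = 3.09 × (1 + 0.0161) = 3.1397.
P₀ = 3.1397 / (0.067 − 0.0161) = 3.1397 / 0.0509 = 61.6847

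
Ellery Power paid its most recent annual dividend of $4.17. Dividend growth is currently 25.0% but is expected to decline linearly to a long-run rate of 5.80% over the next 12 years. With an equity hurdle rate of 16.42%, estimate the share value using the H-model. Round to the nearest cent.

$86.78

H-model: P₀ = D₀[(1+g_L) + H(g_S−g_L)]/(r−g_L), with H = 12/2 = 6.
P₀ = 4.17 × [(1+0.058) + 6×(0.25−0.058)] / (0.1642−0.058)
   = 4.17 × 2.2100 / 0.1062 = 86.7768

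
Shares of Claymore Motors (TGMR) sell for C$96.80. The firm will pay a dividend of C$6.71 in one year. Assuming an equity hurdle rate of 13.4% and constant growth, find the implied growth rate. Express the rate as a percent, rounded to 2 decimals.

From P₀ = D₁/(r − g), the implied growth is g = r − D₁/P₀.
g = 0.134 − 6.71/96.80 = 0.134 − 0.06932 = 0.06468

6.47%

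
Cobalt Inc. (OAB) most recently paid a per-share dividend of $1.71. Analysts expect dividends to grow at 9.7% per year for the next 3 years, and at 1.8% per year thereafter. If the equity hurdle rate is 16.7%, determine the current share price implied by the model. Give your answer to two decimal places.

$14.24

Two-stage DDM. Project D₁…D_3 at 0.097, terminal growth 0.018, discount at r = 0.167.
D_1 = 1.8759
D_2 = 2.0578
D_3 = 2.2574
Terminal value at t=3: TV = D_4/(r−g) = 2.2981/(0.167−0.018) = 15.4233
P₀ = 1.8759/(1+0.167)^1 + 2.0578/(1+0.167)^2 + 2.2574/(1+0.167)^3 + 15.4233/(1+0.167)^3 = 14.2431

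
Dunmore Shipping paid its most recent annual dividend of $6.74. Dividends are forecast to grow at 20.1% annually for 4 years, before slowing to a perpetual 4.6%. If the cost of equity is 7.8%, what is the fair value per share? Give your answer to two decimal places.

Two-stage DDM. Project D₁…D_4 at 0.201, terminal growth 0.046, discount at r = 0.078.
D_1 = 8.0947
D_2 = 9.7218
D_3 = 11.6759
D_4 = 14.0227
Terminal value at t=4: TV = D_5/(r−g) = 14.6678/(0.078−0.046) = 458.3673
P₀ = 8.0947/(1+0.078)^1 + 9.7218/(1+0.078)^2 + 11.6759/(1+0.078)^3 + 14.0227/(1+0.078)^4 + 458.3673/(1+0.078)^4 = 374.9999

$375.00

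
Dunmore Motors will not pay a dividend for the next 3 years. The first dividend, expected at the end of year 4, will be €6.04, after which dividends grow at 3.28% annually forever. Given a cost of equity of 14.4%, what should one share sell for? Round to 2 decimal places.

Deferred-dividend DDM. At t=3 the remaining stream is a growing perpetuity with first payment D_4 = 6.04.
V_3 = D_4/(r−g) = 6.04/(0.144−0.0328) = 54.3165
P₀ = V_3/(1+r)^3 = 54.3165/(1+0.144)^3 = 36.2789

€36.28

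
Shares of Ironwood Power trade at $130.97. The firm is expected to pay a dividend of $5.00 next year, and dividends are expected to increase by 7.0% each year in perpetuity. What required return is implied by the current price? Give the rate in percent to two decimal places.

Rearranging the constant-growth DDM: r = D₁/P₀ + g.
r = 5.0000 / 130.97 + 0.07 = 0.03818 + 0.07 = 0.10818

10.82%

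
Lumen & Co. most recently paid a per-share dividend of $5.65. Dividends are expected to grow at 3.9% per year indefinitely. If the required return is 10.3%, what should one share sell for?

$91.72

Gordon growth model: P₀ = D₁/(r − g). D₁ = 5.65 × (1 + 0.039) = 5.8704.
P₀ = 5.8704 / (0.103 − 0.039) = 5.8704 / 0.064 = 91.7242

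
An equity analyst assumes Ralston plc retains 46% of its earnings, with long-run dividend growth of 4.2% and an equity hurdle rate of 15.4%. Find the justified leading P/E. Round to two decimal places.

Payout ratio b = 1 − 0.46 = 0.54.
Justified leading P/E = b/(r−g) = 0.54/(0.154−0.042) = 4.8214

4.82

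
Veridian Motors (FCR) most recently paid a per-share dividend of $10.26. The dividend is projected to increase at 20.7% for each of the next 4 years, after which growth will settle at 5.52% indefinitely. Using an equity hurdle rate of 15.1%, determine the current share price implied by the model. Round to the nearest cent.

Two-stage DDM. Project D₁…D_4 at 0.207, terminal growth 0.0552, discount at r = 0.151.
D_1 = 12.3838
D_2 = 14.9473
D_3 = 18.0414
D_4 = 21.7759
Terminal value at t=4: TV = D_5/(r−g) = 22.9779/(0.151−0.0552) = 239.8533
P₀ = 12.3838/(1+0.151)^1 + 14.9473/(1+0.151)^2 + 18.0414/(1+0.151)^3 + 21.7759/(1+0.151)^4 + 239.8533/(1+0.151)^4 = 182.9416

$182.94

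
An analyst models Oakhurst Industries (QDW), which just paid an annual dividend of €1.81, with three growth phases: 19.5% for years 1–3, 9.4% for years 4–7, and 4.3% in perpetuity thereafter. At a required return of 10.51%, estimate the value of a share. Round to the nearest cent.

Three-stage DDM. Project D₁…D_7; terminal Gordon value at t=7 with g = 0.043; discount at r = 0.1051.
D_1 = 2.1630
D_2 = 2.5847
D_3 = 3.0887
D_4 = 3.3791
D_5 = 3.6967
D_6 = 4.0442
D_7 = 4.4244
TV_7 = 4.6146/(0.1051−0.043) = 74.3095
P₀ = Σ Dₜ/(1+r)ᵗ + TV_7/(1+r)^7 = 52.2069

€52.21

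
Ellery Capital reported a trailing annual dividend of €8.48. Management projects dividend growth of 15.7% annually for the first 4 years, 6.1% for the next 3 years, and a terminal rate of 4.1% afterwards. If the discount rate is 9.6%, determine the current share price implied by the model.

€249.37

Three-stage DDM. Project D₁…D_7; terminal Gordon value at t=7 with g = 0.041; discount at r = 0.096.
D_1 = 9.8114
D_2 = 11.3517
D_3 = 13.1340
D_4 = 15.1960
D_5 = 16.1230
D_6 = 17.1065
D_7 = 18.1500
TV_7 = 18.8941/(0.096−0.041) = 343.5291
P₀ = Σ Dₜ/(1+r)ᵗ + TV_7/(1+r)^7 = 249.3667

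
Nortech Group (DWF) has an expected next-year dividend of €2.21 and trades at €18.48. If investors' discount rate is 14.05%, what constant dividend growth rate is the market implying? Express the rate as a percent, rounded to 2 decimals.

2.09%

From P₀ = D₁/(r − g), the implied growth is g = r − D₁/P₀.
g = 0.1405 − 2.21/18.48 = 0.1405 − 0.11959 = 0.02091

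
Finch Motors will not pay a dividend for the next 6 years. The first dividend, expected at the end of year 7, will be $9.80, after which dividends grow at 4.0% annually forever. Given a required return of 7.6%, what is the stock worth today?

Deferred-dividend DDM. At t=6 the remaining stream is a growing perpetuity with first payment D_7 = 9.80.
V_6 = D_7/(r−g) = 9.80/(0.076−0.04) = 272.2222
P₀ = V_6/(1+r)^6 = 272.2222/(1+0.076)^6 = 175.4082

$175.41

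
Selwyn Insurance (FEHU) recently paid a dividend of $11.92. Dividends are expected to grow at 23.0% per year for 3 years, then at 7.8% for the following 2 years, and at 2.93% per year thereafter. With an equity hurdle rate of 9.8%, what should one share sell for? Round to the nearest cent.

$319.66

Three-stage DDM. Project D₁…D_5; terminal Gordon value at t=5 with g = 0.0293; discount at r = 0.098.
D_1 = 14.6616
D_2 = 18.0338
D_3 = 22.1815
D_4 = 23.9117
D_5 = 25.7768
TV_5 = 26.5321/(0.098−0.0293) = 386.2018
P₀ = Σ Dₜ/(1+r)ᵗ + TV_5/(1+r)^5 = 319.6637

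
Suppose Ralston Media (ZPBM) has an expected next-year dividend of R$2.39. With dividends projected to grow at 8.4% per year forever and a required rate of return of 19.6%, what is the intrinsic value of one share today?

R$21.34

Gordon growth model: P₀ = D₁/(r − g), with D₁ = 2.39 given directly.
P₀ = 2.3900 / (0.196 − 0.084) = 2.3900 / 0.112 = 21.3393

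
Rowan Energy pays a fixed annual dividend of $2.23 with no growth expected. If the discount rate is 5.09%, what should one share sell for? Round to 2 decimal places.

Zero-growth DDM (perpetuity): P₀ = D/r = 2.23 / 0.0509 = 43.8114

$43.81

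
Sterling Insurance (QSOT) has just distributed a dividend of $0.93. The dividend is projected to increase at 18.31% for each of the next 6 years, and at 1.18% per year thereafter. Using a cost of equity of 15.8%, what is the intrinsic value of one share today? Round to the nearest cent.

$13.34

Two-stage DDM. Project D₁…D_6 at 0.1831, terminal growth 0.0118, discount at r = 0.158.
D_1 = 1.1003
D_2 = 1.3017
D_3 = 1.5401
D_4 = 1.8221
D_5 = 2.1557
D_6 = 2.5504
Terminal value at t=6: TV = D_7/(r−g) = 2.5805/(0.158−0.0118) = 17.6506
P₀ = 1.1003/(1+0.158)^1 + 1.3017/(1+0.158)^2 + 1.5401/(1+0.158)^3 + 1.8221/(1+0.158)^4 + 2.1557/(1+0.158)^5 + 2.5504/(1+0.158)^6 + 17.6506/(1+0.158)^6 = 13.3389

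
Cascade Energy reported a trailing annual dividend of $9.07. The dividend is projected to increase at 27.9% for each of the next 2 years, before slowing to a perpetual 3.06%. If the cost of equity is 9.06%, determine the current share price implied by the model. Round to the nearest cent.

$237.38

Two-stage DDM. Project D₁…D_2 at 0.279, terminal growth 0.0306, discount at r = 0.0906.
D_1 = 11.6005
D_2 = 14.8371
Terminal value at t=2: TV = D_3/(r−g) = 15.2911/(0.0906−0.0306) = 254.8515
P₀ = 11.6005/(1+0.0906)^1 + 14.8371/(1+0.0906)^2 + 254.8515/(1+0.0906)^2 = 237.3787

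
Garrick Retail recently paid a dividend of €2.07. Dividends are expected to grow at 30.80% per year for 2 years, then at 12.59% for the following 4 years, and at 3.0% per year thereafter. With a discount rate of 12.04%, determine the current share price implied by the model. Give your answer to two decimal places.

€49.44

Three-stage DDM. Project D₁…D_6; terminal Gordon value at t=6 with g = 0.03; discount at r = 0.1204.
D_1 = 2.7076
D_2 = 3.5415
D_3 = 3.9874
D_4 = 4.4894
D_5 = 5.0546
D_6 = 5.6910
TV_6 = 5.8617/(0.1204−0.03) = 64.8416
P₀ = Σ Dₜ/(1+r)ᵗ + TV_6/(1+r)^6 = 49.4424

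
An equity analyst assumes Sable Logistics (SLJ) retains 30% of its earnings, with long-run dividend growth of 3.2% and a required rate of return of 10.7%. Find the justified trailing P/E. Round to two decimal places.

9.63

Payout ratio b = 1 − 0.30 = 0.70.
Justified trailing P/E = b(1+g)/(r−g) = 0.70×(1+0.032)/(0.107−0.032) = 9.6320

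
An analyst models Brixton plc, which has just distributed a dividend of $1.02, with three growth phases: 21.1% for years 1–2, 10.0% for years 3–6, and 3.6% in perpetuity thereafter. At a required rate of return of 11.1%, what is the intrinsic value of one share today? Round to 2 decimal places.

Three-stage DDM. Project D₁…D_6; terminal Gordon value at t=6 with g = 0.036; discount at r = 0.111.
D_1 = 1.2352
D_2 = 1.4959
D_3 = 1.6454
D_4 = 1.8100
D_5 = 1.9910
D_6 = 2.1901
TV_6 = 2.2689/(0.111−0.036) = 30.2523
P₀ = Σ Dₜ/(1+r)ᵗ + TV_6/(1+r)^6 = 23.1393

$23.14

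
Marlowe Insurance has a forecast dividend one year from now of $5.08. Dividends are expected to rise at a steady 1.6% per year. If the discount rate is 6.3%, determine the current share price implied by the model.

$108.09

Gordon growth model: P₀ = D₁/(r − g), with D₁ = 5.08 given directly.
P₀ = 5.0800 / (0.063 − 0.016) = 5.0800 / 0.047 = 108.0851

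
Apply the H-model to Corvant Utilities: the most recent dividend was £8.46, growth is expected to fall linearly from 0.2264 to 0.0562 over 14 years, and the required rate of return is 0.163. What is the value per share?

H-model: P₀ = D₀[(1+g_L) + H(g_S−g_L)]/(r−g_L), with H = 14/2 = 7.
P₀ = 8.46 × [(1+0.0562) + 7×(0.2264−0.0562)] / (0.163−0.0562)
   = 8.46 × 2.2476 / 0.1068 = 178.0402

£178.04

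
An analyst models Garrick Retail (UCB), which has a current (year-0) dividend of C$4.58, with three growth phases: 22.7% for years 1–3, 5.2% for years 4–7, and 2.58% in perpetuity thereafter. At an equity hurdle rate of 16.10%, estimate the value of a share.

C$60.02

Three-stage DDM. Project D₁…D_7; terminal Gordon value at t=7 with g = 0.0258; discount at r = 0.161.
D_1 = 5.6197
D_2 = 6.8953
D_3 = 8.4606
D_4 = 8.9005
D_5 = 9.3633
D_6 = 9.8502
D_7 = 10.3624
TV_7 = 10.6298/(0.161−0.0258) = 78.6227
P₀ = Σ Dₜ/(1+r)ᵗ + TV_7/(1+r)^7 = 60.0182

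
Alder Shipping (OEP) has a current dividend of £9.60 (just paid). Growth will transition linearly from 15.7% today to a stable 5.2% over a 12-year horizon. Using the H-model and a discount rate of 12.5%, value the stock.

£221.19

H-model: P₀ = D₀[(1+g_L) + H(g_S−g_L)]/(r−g_L), with H = 12/2 = 6.
P₀ = 9.60 × [(1+0.052) + 6×(0.157−0.052)] / (0.125−0.052)
   = 9.60 × 1.6820 / 0.073 = 221.1945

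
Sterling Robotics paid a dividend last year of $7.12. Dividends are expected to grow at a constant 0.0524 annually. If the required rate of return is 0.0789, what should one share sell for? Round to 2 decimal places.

Gordon growth model: P₀ = D₁/(r − g). D₁ = 7.12 × (1 + 0.0524) = 7.4931.
P₀ = 7.4931 / (0.0789 − 0.0524) = 7.4931 / 0.0265 = 282.7580

$282.76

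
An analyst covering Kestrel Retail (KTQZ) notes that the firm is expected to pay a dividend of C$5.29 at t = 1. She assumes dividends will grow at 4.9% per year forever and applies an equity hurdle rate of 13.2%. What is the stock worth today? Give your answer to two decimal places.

C$63.73

Gordon growth model: P₀ = D₁/(r − g), with D₁ = 5.29 given directly.
P₀ = 5.2900 / (0.132 − 0.049) = 5.2900 / 0.083 = 63.7349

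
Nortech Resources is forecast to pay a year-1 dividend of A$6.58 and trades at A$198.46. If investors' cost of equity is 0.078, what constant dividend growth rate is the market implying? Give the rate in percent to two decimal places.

From P₀ = D₁/(r − g), the implied growth is g = r − D₁/P₀.
g = 0.078 − 6.58/198.46 = 0.078 − 0.03316 = 0.04484

4.48%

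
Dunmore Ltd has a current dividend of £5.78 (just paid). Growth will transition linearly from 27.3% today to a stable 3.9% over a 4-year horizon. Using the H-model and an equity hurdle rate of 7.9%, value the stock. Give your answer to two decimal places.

H-model: P₀ = D₀[(1+g_L) + H(g_S−g_L)]/(r−g_L), with H = 4/2 = 2.
P₀ = 5.78 × [(1+0.039) + 2×(0.273−0.039)] / (0.079−0.039)
   = 5.78 × 1.5070 / 0.04 = 217.7615

£217.76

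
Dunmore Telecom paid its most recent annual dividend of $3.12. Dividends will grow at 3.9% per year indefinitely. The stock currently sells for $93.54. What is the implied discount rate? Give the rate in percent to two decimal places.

7.37%

Rearranging the constant-growth DDM: r = D₁/P₀ + g.
D₁ = 3.12 × (1 + 0.039) = 3.2417.
r = 3.2417 / 93.54 + 0.039 = 0.03466 + 0.039 = 0.07366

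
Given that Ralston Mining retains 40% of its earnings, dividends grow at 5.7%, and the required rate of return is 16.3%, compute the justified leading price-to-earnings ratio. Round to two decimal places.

5.66

Payout ratio b = 1 − 0.40 = 0.60.
Justified leading P/E = b/(r−g) = 0.60/(0.163−0.057) = 5.6604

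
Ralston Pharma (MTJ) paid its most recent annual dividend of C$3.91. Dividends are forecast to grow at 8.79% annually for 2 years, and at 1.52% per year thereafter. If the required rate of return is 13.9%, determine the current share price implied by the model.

Two-stage DDM. Project D₁…D_2 at 0.0879, terminal growth 0.0152, discount at r = 0.139.
D_1 = 4.2537
D_2 = 4.6276
Terminal value at t=2: TV = D_3/(r−g) = 4.6979/(0.139−0.0152) = 37.9477
P₀ = 4.2537/(1+0.139)^1 + 4.6276/(1+0.139)^2 + 37.9477/(1+0.139)^2 = 36.5524

C$36.55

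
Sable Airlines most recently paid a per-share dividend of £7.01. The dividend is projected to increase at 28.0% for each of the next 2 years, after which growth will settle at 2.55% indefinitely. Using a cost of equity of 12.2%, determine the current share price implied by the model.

Two-stage DDM. Project D₁…D_2 at 0.28, terminal growth 0.0255, discount at r = 0.122.
D_1 = 8.9728
D_2 = 11.4852
Terminal value at t=2: TV = D_3/(r−g) = 11.7781/(0.122−0.0255) = 122.0524
P₀ = 8.9728/(1+0.122)^1 + 11.4852/(1+0.122)^2 + 122.0524/(1+0.122)^2 = 114.0733

£114.07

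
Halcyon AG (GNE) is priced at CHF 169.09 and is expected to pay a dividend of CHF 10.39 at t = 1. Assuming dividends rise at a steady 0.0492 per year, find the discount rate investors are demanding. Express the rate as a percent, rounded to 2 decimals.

Rearranging the constant-growth DDM: r = D₁/P₀ + g.
r = 10.3900 / 169.09 + 0.0492 = 0.06145 + 0.0492 = 0.11065

11.06%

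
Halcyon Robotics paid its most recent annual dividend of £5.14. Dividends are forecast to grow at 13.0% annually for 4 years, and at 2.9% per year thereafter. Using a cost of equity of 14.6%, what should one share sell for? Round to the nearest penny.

£62.59

Two-stage DDM. Project D₁…D_4 at 0.13, terminal growth 0.029, discount at r = 0.146.
D_1 = 5.8082
D_2 = 6.5633
D_3 = 7.4165
D_4 = 8.3806
Terminal value at t=4: TV = D_5/(r−g) = 8.6237/(0.146−0.029) = 73.7066
P₀ = 5.8082/(1+0.146)^1 + 6.5633/(1+0.146)^2 + 7.4165/(1+0.146)^3 + 8.3806/(1+0.146)^4 + 73.7066/(1+0.146)^4 = 62.5858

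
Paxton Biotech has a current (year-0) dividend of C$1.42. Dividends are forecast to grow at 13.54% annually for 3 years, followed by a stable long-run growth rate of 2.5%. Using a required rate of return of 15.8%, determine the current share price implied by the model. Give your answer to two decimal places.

C$14.41

Two-stage DDM. Project D₁…D_3 at 0.1354, terminal growth 0.025, discount at r = 0.158.
D_1 = 1.6123
D_2 = 1.8306
D_3 = 2.0784
Terminal value at t=3: TV = D_4/(r−g) = 2.1304/(0.158−0.025) = 16.0180
P₀ = 1.6123/(1+0.158)^1 + 1.8306/(1+0.158)^2 + 2.0784/(1+0.158)^3 + 16.0180/(1+0.158)^3 = 14.4112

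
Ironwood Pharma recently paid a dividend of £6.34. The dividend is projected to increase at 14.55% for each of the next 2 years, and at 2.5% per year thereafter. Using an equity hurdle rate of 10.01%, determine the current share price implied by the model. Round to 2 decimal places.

Two-stage DDM. Project D₁…D_2 at 0.1455, terminal growth 0.025, discount at r = 0.1001.
D_1 = 7.2625
D_2 = 8.3192
Terminal value at t=2: TV = D_3/(r−g) = 8.5271/(0.1001−0.025) = 113.5438
P₀ = 7.2625/(1+0.1001)^1 + 8.3192/(1+0.1001)^2 + 113.5438/(1+0.1001)^2 = 107.2965

£107.30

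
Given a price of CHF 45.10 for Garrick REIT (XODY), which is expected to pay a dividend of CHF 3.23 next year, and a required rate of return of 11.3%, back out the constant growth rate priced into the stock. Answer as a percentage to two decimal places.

From P₀ = D₁/(r − g), the implied growth is g = r − D₁/P₀.
g = 0.113 − 3.23/45.10 = 0.113 − 0.07162 = 0.04138

4.14%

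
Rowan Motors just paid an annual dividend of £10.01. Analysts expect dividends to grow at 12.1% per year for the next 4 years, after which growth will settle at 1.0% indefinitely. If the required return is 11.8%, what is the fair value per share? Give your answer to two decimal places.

Two-stage DDM. Project D₁…D_4 at 0.121, terminal growth 0.01, discount at r = 0.118.
D_1 = 11.2212
D_2 = 12.5790
D_3 = 14.1010
D_4 = 15.8073
Terminal value at t=4: TV = D_5/(r−g) = 15.9653/(0.118−0.01) = 147.8271
P₀ = 11.2212/(1+0.118)^1 + 12.5790/(1+0.118)^2 + 14.1010/(1+0.118)^3 + 15.8073/(1+0.118)^4 + 147.8271/(1+0.118)^4 = 134.9302

£134.93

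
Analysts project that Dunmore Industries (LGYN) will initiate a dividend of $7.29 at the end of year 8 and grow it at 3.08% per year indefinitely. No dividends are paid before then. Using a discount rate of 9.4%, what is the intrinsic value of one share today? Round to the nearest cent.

$61.50

Deferred-dividend DDM. At t=7 the remaining stream is a growing perpetuity with first payment D_8 = 7.29.
V_7 = D_8/(r−g) = 7.29/(0.094−0.0308) = 115.3481
P₀ = V_7/(1+r)^7 = 115.3481/(1+0.094)^7 = 61.5020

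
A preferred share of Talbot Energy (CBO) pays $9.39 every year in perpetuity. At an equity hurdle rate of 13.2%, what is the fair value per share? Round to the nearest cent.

Zero-growth DDM (perpetuity): P₀ = D/r = 9.39 / 0.132 = 71.1364

$71.14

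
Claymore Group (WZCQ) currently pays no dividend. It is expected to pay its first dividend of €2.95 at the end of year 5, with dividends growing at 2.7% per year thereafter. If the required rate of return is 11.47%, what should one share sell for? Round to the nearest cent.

€21.79

Deferred-dividend DDM. At t=4 the remaining stream is a growing perpetuity with first payment D_5 = 2.95.
V_4 = D_5/(r−g) = 2.95/(0.1147−0.027) = 33.6374
P₀ = V_4/(1+r)^4 = 33.6374/(1+0.1147)^4 = 21.7866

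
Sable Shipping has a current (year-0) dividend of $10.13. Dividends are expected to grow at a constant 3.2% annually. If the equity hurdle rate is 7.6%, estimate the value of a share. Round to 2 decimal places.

$237.59

Gordon growth model: P₀ = D₁/(r − g). D₁ = 10.13 × (1 + 0.032) = 10.4542.
P₀ = 10.4542 / (0.076 − 0.032) = 10.4542 / 0.044 = 237.5945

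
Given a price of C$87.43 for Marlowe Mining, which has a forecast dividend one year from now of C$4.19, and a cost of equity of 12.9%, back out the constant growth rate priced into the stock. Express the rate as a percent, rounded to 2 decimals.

From P₀ = D₁/(r − g), the implied growth is g = r − D₁/P₀.
g = 0.129 − 4.19/87.43 = 0.129 − 0.04792 = 0.08108

8.11%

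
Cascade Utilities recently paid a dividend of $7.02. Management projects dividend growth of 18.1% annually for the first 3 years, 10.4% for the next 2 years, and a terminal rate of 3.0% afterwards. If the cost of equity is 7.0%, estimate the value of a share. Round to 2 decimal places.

Three-stage DDM. Project D₁…D_5; terminal Gordon value at t=5 with g = 0.03; discount at r = 0.07.
D_1 = 8.2906
D_2 = 9.7912
D_3 = 11.5634
D_4 = 12.7660
D_5 = 14.0937
TV_5 = 14.5165/(0.07−0.03) = 362.9127
P₀ = Σ Dₜ/(1+r)ᵗ + TV_5/(1+r)^5 = 304.2790

$304.28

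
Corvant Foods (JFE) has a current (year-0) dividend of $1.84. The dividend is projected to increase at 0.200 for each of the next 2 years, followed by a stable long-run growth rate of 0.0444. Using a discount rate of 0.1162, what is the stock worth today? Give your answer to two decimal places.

$35.04

Two-stage DDM. Project D₁…D_2 at 0.2, terminal growth 0.0444, discount at r = 0.1162.
D_1 = 2.2080
D_2 = 2.6496
Terminal value at t=2: TV = D_3/(r−g) = 2.7672/(0.1162−0.0444) = 38.5410
P₀ = 2.2080/(1+0.1162)^1 + 2.6496/(1+0.1162)^2 + 38.5410/(1+0.1162)^2 = 35.0390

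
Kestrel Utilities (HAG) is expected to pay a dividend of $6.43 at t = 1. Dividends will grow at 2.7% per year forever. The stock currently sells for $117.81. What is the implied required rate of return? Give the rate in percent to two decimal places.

Rearranging the constant-growth DDM: r = D₁/P₀ + g.
r = 6.4300 / 117.81 + 0.027 = 0.05458 + 0.027 = 0.08158

8.16%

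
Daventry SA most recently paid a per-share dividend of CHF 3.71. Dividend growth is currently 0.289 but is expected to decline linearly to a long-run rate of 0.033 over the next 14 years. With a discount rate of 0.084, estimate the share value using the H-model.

CHF 205.50

H-model: P₀ = D₀[(1+g_L) + H(g_S−g_L)]/(r−g_L), with H = 14/2 = 7.
P₀ = 3.71 × [(1+0.033) + 7×(0.289−0.033)] / (0.084−0.033)
   = 3.71 × 2.8250 / 0.051 = 205.5049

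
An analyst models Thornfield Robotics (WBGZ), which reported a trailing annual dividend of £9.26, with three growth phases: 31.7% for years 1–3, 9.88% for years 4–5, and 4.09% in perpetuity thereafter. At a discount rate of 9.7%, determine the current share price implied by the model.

£370.89

Three-stage DDM. Project D₁…D_5; terminal Gordon value at t=5 with g = 0.0409; discount at r = 0.097.
D_1 = 12.1954
D_2 = 16.0614
D_3 = 21.1528
D_4 = 23.2427
D_5 = 25.5391
TV_5 = 26.5837/(0.097−0.0409) = 473.8619
P₀ = Σ Dₜ/(1+r)ᵗ + TV_5/(1+r)^5 = 370.8883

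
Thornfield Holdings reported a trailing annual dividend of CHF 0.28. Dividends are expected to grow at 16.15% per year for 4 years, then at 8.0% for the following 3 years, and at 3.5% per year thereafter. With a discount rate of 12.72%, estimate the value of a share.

CHF 5.19

Three-stage DDM. Project D₁…D_7; terminal Gordon value at t=7 with g = 0.035; discount at r = 0.1272.
D_1 = 0.3252
D_2 = 0.3777
D_3 = 0.4387
D_4 = 0.5096
D_5 = 0.5504
D_6 = 0.5944
D_7 = 0.6420
TV_7 = 0.6644/(0.1272−0.035) = 7.2064
P₀ = Σ Dₜ/(1+r)ᵗ + TV_7/(1+r)^7 = 5.1945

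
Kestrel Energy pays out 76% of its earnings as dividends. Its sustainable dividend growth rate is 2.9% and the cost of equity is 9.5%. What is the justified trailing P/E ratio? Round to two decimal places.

11.85

Justified trailing P/E = b(1+g)/(r−g) = 0.76×(1+0.029)/(0.095−0.029) = 11.8491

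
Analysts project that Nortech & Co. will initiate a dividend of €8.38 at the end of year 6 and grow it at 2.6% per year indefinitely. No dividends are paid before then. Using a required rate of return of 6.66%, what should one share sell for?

€149.52

Deferred-dividend DDM. At t=5 the remaining stream is a growing perpetuity with first payment D_6 = 8.38.
V_5 = D_6/(r−g) = 8.38/(0.0666−0.026) = 206.4039
P₀ = V_5/(1+r)^5 = 206.4039/(1+0.0666)^5 = 149.5237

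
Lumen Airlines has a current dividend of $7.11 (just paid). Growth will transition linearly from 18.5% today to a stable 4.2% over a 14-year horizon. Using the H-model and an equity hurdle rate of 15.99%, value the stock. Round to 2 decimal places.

$123.20

H-model: P₀ = D₀[(1+g_L) + H(g_S−g_L)]/(r−g_L), with H = 14/2 = 7.
P₀ = 7.11 × [(1+0.042) + 7×(0.185−0.042)] / (0.1599−0.042)
   = 7.11 × 2.0430 / 0.1179 = 123.2038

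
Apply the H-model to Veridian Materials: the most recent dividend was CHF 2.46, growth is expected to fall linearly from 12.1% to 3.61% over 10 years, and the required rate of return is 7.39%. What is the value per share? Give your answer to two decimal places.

CHF 95.05

H-model: P₀ = D₀[(1+g_L) + H(g_S−g_L)]/(r−g_L), with H = 10/2 = 5.
P₀ = 2.46 × [(1+0.0361) + 5×(0.121−0.0361)] / (0.0739−0.0361)
   = 2.46 × 1.4606 / 0.0378 = 95.0549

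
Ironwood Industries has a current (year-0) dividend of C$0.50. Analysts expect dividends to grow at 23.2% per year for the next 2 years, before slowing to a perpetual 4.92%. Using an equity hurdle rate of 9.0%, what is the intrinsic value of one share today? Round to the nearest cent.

Two-stage DDM. Project D₁…D_2 at 0.232, terminal growth 0.0492, discount at r = 0.09.
D_1 = 0.6160
D_2 = 0.7589
Terminal value at t=2: TV = D_3/(r−g) = 0.7963/(0.09−0.0492) = 19.5159
P₀ = 0.6160/(1+0.09)^1 + 0.7589/(1+0.09)^2 + 19.5159/(1+0.09)^2 = 17.6301

C$17.63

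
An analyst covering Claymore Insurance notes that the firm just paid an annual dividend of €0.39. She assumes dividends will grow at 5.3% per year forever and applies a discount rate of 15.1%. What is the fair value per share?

Gordon growth model: P₀ = D₁/(r − g). D₁ = 0.39 × (1 + 0.053) = 0.4107.
P₀ = 0.4107 / (0.151 − 0.053) = 0.4107 / 0.098 = 4.1905

€4.19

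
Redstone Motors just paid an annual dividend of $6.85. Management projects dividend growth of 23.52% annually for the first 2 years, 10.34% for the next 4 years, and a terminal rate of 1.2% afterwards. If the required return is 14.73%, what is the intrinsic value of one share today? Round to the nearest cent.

Three-stage DDM. Project D₁…D_6; terminal Gordon value at t=6 with g = 0.012; discount at r = 0.1473.
D_1 = 8.4611
D_2 = 10.4512
D_3 = 11.5318
D_4 = 12.7242
D_5 = 14.0399
D_6 = 15.4916
TV_6 = 15.6775/(0.1473−0.012) = 115.8723
P₀ = Σ Dₜ/(1+r)ᵗ + TV_6/(1+r)^6 = 94.9562

$94.96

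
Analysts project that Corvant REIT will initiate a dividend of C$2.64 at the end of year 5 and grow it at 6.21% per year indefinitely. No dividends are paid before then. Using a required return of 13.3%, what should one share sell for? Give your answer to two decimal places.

Deferred-dividend DDM. At t=4 the remaining stream is a growing perpetuity with first payment D_5 = 2.64.
V_4 = D_5/(r−g) = 2.64/(0.133−0.0621) = 37.2355
P₀ = V_4/(1+r)^4 = 37.2355/(1+0.133)^4 = 22.5963

C$22.60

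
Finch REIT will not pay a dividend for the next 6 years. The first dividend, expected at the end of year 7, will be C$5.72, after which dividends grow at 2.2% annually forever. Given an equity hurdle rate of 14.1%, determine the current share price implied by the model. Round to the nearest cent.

C$21.78

Deferred-dividend DDM. At t=6 the remaining stream is a growing perpetuity with first payment D_7 = 5.72.
V_6 = D_7/(r−g) = 5.72/(0.141−0.022) = 48.0672
P₀ = V_6/(1+r)^6 = 48.0672/(1+0.141)^6 = 21.7839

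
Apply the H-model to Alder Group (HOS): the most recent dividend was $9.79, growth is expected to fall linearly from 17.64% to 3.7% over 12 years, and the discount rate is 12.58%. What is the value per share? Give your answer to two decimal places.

$206.54

H-model: P₀ = D₀[(1+g_L) + H(g_S−g_L)]/(r−g_L), with H = 12/2 = 6.
P₀ = 9.79 × [(1+0.037) + 6×(0.1764−0.037)] / (0.1258−0.037)
   = 9.79 × 1.8734 / 0.0888 = 206.5381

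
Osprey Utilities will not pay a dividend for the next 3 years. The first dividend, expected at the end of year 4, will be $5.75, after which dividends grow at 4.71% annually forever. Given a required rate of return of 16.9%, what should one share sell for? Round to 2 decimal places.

Deferred-dividend DDM. At t=3 the remaining stream is a growing perpetuity with first payment D_4 = 5.75.
V_3 = D_4/(r−g) = 5.75/(0.169−0.0471) = 47.1698
P₀ = V_3/(1+r)^3 = 47.1698/(1+0.169)^3 = 29.5271

$29.53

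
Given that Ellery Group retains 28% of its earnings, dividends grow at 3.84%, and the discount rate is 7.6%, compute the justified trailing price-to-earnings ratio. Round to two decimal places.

19.88

Payout ratio b = 1 − 0.28 = 0.72.
Justified trailing P/E = b(1+g)/(r−g) = 0.72×(1+0.0384)/(0.076−0.0384) = 19.8843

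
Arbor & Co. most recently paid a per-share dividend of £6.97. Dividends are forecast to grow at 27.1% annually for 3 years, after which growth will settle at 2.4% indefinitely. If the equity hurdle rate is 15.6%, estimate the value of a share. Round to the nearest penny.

Two-stage DDM. Project D₁…D_3 at 0.271, terminal growth 0.024, discount at r = 0.156.
D_1 = 8.8589
D_2 = 11.2596
D_3 = 14.3110
Terminal value at t=3: TV = D_4/(r−g) = 14.6544/(0.156−0.024) = 111.0185
P₀ = 8.8589/(1+0.156)^1 + 11.2596/(1+0.156)^2 + 14.3110/(1+0.156)^3 + 111.0185/(1+0.156)^3 = 97.2188

£97.22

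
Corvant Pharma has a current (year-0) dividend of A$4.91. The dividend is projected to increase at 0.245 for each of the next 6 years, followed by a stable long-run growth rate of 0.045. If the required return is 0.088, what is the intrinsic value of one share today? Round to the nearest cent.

Two-stage DDM. Project D₁…D_6 at 0.245, terminal growth 0.045, discount at r = 0.088.
D_1 = 6.1130
D_2 = 7.6106
D_3 = 9.4752
D_4 = 11.7967
D_5 = 14.6868
D_6 = 18.2851
Terminal value at t=6: TV = D_7/(r−g) = 19.1079/(0.088−0.045) = 444.3707
P₀ = 6.1130/(1+0.088)^1 + 7.6106/(1+0.088)^2 + 9.4752/(1+0.088)^3 + 11.7967/(1+0.088)^4 + 14.6868/(1+0.088)^5 + 18.2851/(1+0.088)^6 + 444.3707/(1+0.088)^6 = 316.3802

A$316.38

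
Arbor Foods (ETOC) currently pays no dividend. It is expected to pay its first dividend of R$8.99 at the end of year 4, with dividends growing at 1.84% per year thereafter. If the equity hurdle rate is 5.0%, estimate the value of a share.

R$245.76

Deferred-dividend DDM. At t=3 the remaining stream is a growing perpetuity with first payment D_4 = 8.99.
V_3 = D_4/(r−g) = 8.99/(0.05−0.0184) = 284.4937
P₀ = V_3/(1+r)^3 = 284.4937/(1+0.05)^3 = 245.7563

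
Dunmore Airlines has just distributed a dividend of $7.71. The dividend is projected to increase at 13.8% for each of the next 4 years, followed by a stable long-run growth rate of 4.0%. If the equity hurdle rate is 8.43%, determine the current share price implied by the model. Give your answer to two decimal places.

$254.46

Two-stage DDM. Project D₁…D_4 at 0.138, terminal growth 0.04, discount at r = 0.0843.
D_1 = 8.7740
D_2 = 9.9848
D_3 = 11.3627
D_4 = 12.9307
Terminal value at t=4: TV = D_5/(r−g) = 13.4480/(0.0843−0.04) = 303.5659
P₀ = 8.7740/(1+0.0843)^1 + 9.9848/(1+0.0843)^2 + 11.3627/(1+0.0843)^3 + 12.9307/(1+0.0843)^4 + 303.5659/(1+0.0843)^4 = 254.4638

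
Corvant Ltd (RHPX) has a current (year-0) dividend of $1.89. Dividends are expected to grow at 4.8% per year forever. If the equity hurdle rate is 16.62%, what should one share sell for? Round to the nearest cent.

Gordon growth model: P₀ = D₁/(r − g). D₁ = 1.89 × (1 + 0.048) = 1.9807.
P₀ = 1.9807 / (0.1662 − 0.048) = 1.9807 / 0.1182 = 16.7574

$16.76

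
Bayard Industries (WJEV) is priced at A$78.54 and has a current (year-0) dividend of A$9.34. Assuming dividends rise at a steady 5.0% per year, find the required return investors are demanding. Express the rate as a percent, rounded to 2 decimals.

17.49%

Rearranging the constant-growth DDM: r = D₁/P₀ + g.
D₁ = 9.34 × (1 + 0.05) = 9.8070.
r = 9.8070 / 78.54 + 0.05 = 0.12487 + 0.05 = 0.17487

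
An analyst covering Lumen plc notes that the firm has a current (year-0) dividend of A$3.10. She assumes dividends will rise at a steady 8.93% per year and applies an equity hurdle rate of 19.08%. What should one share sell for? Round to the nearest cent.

Gordon growth model: P₀ = D₁/(r − g). D₁ = 3.10 × (1 + 0.0893) = 3.3768.
P₀ = 3.3768 / (0.1908 − 0.0893) = 3.3768 / 0.1015 = 33.2693

A$33.27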